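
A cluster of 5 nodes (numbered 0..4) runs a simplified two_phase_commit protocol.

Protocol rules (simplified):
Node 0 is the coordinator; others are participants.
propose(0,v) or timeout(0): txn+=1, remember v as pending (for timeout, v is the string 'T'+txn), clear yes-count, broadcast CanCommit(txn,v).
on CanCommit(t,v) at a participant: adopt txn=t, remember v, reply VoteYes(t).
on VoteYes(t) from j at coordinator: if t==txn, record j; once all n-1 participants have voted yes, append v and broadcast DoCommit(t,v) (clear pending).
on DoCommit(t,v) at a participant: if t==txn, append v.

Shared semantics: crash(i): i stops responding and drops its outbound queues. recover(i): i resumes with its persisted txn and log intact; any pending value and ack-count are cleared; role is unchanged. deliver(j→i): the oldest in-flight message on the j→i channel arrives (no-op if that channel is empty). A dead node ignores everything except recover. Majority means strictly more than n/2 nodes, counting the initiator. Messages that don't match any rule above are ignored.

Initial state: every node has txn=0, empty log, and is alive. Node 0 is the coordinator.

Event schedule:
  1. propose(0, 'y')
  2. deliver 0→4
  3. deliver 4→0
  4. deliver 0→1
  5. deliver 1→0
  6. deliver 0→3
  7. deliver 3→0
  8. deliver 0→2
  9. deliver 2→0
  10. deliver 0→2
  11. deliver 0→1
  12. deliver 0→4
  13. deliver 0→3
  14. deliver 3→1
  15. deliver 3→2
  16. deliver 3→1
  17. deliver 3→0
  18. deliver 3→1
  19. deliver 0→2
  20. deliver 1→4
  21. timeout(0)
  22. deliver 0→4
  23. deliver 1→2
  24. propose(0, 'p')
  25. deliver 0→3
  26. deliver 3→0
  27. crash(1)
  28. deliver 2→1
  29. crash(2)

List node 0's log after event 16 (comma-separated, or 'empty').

after 1 — propose(0,'y'): n0:coor/t1/[-]
after 2 — deliver 0→4: n4:part/t1/[-]
after 3 — deliver 4→0: ·
after 4 — deliver 0→1: n1:part/t1/[-]
after 5 — deliver 1→0: ·
after 6 — deliver 0→3: n3:part/t1/[-]
after 7 — deliver 3→0: ·
after 8 — deliver 0→2: n2:part/t1/[-]
after 9 — deliver 2→0: n0:coor/t1/[y]
after 10 — deliver 0→2: n2:part/t1/[y]
after 11 — deliver 0→1: n1:part/t1/[y]
after 12 — deliver 0→4: n4:part/t1/[y]
after 13 — deliver 0→3: n3:part/t1/[y]
after 14 — deliver 3→1: ·
after 15 — deliver 3→2: ·
after 16 — deliver 3→1: ·

y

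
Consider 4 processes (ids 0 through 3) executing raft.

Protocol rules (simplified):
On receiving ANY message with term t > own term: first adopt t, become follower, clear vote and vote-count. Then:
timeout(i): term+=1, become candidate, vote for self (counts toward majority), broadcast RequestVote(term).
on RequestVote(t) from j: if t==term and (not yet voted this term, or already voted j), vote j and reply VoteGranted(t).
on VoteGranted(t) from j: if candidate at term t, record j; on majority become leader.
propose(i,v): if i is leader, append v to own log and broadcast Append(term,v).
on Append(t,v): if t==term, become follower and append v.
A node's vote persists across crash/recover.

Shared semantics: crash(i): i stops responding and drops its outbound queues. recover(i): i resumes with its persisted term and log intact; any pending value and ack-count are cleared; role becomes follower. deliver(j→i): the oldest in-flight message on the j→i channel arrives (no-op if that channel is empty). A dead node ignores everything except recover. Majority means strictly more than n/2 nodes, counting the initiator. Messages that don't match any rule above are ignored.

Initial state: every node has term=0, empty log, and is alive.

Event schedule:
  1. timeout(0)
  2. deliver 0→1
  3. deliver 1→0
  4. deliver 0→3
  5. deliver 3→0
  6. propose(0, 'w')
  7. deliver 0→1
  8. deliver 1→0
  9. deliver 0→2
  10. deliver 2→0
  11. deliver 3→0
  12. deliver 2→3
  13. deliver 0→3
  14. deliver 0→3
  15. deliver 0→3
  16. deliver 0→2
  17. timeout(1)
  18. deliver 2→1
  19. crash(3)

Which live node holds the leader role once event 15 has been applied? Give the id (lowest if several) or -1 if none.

1. timeout(0):  <0:cand t1 ->
2. deliver 0→1:  <1:foll t1 ->
3. deliver 1→0:  nop
4. deliver 0→3:  <3:foll t1 ->
5. deliver 3→0:  <0:lead t1 ->
6. propose(0,'w'):  <0:lead t1 w>
7. deliver 0→1:  <1:foll t1 w>
8. deliver 1→0:  nop
9. deliver 0→2:  <2:foll t1 ->
10. deliver 2→0:  nop
11. deliver 3→0:  nop
12. deliver 2→3:  nop
13. deliver 0→3:  <3:foll t1 w>
14. deliver 0→3:  nop
15. deliver 0→3:  nop

0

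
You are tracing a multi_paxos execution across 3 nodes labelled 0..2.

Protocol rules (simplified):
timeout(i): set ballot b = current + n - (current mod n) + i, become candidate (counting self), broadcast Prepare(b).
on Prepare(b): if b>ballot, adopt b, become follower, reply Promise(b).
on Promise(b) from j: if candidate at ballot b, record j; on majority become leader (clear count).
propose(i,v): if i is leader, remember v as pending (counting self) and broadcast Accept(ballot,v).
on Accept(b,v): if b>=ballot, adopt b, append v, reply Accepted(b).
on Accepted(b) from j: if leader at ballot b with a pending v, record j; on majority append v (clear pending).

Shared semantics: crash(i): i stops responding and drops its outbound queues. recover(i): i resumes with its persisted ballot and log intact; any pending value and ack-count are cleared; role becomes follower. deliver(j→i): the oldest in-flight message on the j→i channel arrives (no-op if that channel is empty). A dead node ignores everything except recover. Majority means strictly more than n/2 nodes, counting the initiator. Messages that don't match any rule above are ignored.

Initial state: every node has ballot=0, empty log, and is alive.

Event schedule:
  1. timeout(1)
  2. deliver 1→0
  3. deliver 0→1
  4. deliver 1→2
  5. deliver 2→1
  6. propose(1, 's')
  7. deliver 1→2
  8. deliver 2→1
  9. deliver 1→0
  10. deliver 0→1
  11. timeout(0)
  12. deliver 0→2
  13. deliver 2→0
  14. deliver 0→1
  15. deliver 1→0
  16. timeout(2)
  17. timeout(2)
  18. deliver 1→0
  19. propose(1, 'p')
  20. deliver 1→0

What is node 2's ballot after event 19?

14

e1 timeout(1): 1[cand,b=4,-]
e2 deliver 1→0: 0[foll,b=4,-]
e3 deliver 0→1: 1[lead,b=4,-]
e4 deliver 1→2: 2[foll,b=4,-]
e5 deliver 2→1: ·
e6 propose(1,'s'): ·
e7 deliver 1→2: 2[foll,b=4,s]
e8 deliver 2→1: 1[lead,b=4,s]
e9 deliver 1→0: 0[foll,b=4,s]
e10 deliver 0→1: ·
e11 timeout(0): 0[cand,b=6,s]
e12 deliver 0→2: 2[foll,b=6,s]
e13 deliver 2→0: 0[lead,b=6,s]
e14 deliver 0→1: 1[foll,b=6,s]
e15 deliver 1→0: ·
e16 timeout(2): 2[cand,b=11,s]
e17 timeout(2): 2[cand,b=14,s]
e18 deliver 1→0: ·
e19 propose(1,'p'): ·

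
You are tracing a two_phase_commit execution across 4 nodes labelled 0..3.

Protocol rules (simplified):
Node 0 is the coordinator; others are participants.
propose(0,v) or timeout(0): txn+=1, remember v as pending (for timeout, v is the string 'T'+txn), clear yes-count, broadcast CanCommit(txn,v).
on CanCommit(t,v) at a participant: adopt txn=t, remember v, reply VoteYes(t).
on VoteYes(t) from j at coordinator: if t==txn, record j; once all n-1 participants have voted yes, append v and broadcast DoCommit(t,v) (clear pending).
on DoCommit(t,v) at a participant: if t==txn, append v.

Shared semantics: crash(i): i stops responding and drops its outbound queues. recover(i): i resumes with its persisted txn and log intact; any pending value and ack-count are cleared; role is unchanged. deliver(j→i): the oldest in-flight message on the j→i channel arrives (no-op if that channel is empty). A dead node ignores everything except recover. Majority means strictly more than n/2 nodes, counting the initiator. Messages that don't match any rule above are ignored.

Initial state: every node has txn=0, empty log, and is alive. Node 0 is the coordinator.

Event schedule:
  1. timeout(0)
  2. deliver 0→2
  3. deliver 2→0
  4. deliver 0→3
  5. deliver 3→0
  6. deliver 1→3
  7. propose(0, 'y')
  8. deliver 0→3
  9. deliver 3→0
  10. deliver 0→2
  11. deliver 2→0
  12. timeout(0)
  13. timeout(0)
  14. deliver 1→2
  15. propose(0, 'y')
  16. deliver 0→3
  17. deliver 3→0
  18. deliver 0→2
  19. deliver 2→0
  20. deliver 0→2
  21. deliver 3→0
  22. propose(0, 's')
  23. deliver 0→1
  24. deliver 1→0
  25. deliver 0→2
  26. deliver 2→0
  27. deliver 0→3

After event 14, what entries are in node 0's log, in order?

[1] timeout(0) → N0(coor t1 [-])
[2] deliver 0→2 → N2(part t1 [-])
[3] deliver 2→0 → ∅
[4] deliver 0→3 → N3(part t1 [-])
[5] deliver 3→0 → ∅
[6] deliver 1→3 → ∅
[7] propose(0,'y') → N0(coor t2 [-])
[8] deliver 0→3 → N3(part t2 [-])
[9] deliver 3→0 → ∅
[10] deliver 0→2 → N2(part t2 [-])
[11] deliver 2→0 → ∅
[12] timeout(0) → N0(coor t3 [-])
[13] timeout(0) → N0(coor t4 [-])
[14] deliver 1→2 → ∅

empty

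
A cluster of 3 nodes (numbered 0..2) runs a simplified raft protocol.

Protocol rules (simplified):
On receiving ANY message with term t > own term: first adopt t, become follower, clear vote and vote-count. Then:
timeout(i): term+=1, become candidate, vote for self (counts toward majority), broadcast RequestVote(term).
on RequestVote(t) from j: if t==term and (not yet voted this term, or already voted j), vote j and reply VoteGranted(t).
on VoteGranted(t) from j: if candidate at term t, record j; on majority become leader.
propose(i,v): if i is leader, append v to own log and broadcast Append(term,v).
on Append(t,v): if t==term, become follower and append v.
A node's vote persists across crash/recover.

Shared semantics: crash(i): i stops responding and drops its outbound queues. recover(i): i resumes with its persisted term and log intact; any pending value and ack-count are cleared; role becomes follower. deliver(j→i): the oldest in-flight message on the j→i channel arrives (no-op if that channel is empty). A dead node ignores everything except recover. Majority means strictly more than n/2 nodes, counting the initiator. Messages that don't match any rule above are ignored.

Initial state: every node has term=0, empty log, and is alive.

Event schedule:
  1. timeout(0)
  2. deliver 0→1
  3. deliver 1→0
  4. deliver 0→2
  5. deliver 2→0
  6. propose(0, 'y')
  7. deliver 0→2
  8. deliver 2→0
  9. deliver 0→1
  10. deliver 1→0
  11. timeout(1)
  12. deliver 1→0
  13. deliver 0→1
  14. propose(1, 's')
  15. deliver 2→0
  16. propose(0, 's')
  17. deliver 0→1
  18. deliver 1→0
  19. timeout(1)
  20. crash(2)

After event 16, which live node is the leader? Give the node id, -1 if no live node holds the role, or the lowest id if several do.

1

1. timeout(0):  <0:cand t1 ->
2. deliver 0→1:  <1:foll t1 ->
3. deliver 1→0:  <0:lead t1 ->
4. deliver 0→2:  <2:foll t1 ->
5. deliver 2→0:  nop
6. propose(0,'y'):  <0:lead t1 y>
7. deliver 0→2:  <2:foll t1 y>
8. deliver 2→0:  nop
9. deliver 0→1:  <1:foll t1 y>
10. deliver 1→0:  nop
11. timeout(1):  <1:cand t2 y>
12. deliver 1→0:  <0:foll t2 y>
13. deliver 0→1:  <1:lead t2 y>
14. propose(1,'s'):  <1:lead t2 y,s>
15. deliver 2→0:  nop
16. propose(0,'s'):  nop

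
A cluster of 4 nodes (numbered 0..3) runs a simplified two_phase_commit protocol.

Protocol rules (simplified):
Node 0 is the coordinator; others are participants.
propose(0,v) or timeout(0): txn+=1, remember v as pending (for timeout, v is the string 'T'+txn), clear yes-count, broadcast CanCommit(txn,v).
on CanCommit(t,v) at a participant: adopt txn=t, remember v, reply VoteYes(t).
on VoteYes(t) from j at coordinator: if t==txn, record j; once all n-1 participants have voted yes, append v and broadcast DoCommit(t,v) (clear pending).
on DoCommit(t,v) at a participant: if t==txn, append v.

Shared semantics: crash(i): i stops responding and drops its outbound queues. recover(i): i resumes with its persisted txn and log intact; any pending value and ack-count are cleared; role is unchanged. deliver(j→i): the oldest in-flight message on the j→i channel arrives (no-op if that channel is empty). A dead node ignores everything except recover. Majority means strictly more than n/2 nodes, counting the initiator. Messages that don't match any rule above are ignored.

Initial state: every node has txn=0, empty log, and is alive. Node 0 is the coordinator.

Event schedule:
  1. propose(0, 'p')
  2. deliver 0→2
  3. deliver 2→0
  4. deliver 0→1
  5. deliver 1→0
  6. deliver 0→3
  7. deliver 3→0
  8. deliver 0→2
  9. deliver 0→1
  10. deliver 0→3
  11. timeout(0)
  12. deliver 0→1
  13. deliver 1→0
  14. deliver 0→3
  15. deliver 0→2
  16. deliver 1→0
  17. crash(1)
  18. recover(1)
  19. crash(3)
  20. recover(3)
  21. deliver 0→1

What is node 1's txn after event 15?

2

step 1 propose(0,'p'): 0={coor,t=1,log=-}
step 2 deliver 0→2: 2={part,t=1,log=-}
step 3 deliver 2→0: —
step 4 deliver 0→1: 1={part,t=1,log=-}
step 5 deliver 1→0: —
step 6 deliver 0→3: 3={part,t=1,log=-}
step 7 deliver 3→0: 0={coor,t=1,log=p}
step 8 deliver 0→2: 2={part,t=1,log=p}
step 9 deliver 0→1: 1={part,t=1,log=p}
step 10 deliver 0→3: 3={part,t=1,log=p}
step 11 timeout(0): 0={coor,t=2,log=p}
step 12 deliver 0→1: 1={part,t=2,log=p}
step 13 deliver 1→0: —
step 14 deliver 0→3: 3={part,t=2,log=p}
step 15 deliver 0→2: 2={part,t=2,log=p}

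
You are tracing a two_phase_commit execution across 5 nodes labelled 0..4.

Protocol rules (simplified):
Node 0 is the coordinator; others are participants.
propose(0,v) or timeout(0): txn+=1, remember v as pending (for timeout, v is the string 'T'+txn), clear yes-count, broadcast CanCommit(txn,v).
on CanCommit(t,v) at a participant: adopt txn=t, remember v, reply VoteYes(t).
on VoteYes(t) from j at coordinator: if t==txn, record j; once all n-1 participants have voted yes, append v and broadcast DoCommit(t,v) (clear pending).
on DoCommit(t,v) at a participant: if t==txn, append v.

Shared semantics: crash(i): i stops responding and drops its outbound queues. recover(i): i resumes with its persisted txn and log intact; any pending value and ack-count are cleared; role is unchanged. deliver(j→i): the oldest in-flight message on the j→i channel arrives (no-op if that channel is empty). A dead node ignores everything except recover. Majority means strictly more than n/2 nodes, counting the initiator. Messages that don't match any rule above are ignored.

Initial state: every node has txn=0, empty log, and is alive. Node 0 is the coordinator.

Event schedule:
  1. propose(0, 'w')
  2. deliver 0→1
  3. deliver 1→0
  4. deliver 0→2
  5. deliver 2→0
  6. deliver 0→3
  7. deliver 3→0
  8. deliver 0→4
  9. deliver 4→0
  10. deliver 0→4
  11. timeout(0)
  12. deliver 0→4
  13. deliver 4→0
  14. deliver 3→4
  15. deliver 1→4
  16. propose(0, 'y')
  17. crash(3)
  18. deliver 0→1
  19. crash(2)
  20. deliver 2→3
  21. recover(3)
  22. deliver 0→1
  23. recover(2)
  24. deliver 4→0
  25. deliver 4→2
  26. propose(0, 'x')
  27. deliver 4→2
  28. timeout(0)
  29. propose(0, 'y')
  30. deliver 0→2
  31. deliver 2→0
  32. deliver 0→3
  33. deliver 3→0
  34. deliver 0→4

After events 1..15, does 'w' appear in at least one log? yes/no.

yes

after 1 — propose(0,'w'): n0:coor/t1/[-]
after 2 — deliver 0→1: n1:part/t1/[-]
after 3 — deliver 1→0: ·
after 4 — deliver 0→2: n2:part/t1/[-]
after 5 — deliver 2→0: ·
after 6 — deliver 0→3: n3:part/t1/[-]
after 7 — deliver 3→0: ·
after 8 — deliver 0→4: n4:part/t1/[-]
after 9 — deliver 4→0: n0:coor/t1/[w]
after 10 — deliver 0→4: n4:part/t1/[w]
after 11 — timeout(0): n0:coor/t2/[w]
after 12 — deliver 0→4: n4:part/t2/[w]
after 13 — deliver 4→0: ·
after 14 — deliver 3→4: ·
after 15 — deliver 1→4: ·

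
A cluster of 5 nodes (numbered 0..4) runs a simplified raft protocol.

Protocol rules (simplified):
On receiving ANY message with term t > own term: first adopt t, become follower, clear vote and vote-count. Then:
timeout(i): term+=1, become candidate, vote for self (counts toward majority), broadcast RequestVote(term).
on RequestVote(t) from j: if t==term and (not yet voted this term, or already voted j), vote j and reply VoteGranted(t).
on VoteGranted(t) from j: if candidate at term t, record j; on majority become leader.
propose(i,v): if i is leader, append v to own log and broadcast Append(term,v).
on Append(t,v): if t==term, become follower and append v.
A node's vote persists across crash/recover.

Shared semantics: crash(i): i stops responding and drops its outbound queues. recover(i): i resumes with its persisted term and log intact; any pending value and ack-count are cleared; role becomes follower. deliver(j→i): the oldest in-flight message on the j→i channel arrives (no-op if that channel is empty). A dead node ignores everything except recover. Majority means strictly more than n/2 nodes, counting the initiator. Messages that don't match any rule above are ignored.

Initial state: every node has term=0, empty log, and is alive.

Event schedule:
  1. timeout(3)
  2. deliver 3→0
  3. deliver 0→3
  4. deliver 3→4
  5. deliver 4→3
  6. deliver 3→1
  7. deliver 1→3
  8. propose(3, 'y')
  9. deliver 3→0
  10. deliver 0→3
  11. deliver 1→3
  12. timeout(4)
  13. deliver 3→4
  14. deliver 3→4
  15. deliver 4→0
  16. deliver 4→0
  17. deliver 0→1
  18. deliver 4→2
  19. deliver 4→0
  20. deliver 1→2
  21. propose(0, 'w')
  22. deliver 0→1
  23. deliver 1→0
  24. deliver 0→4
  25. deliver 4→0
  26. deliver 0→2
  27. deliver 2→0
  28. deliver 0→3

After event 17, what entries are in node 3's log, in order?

y

step 1 timeout(3): 3={cand,t=1,log=-}
step 2 deliver 3→0: 0={foll,t=1,log=-}
step 3 deliver 0→3: —
step 4 deliver 3→4: 4={foll,t=1,log=-}
step 5 deliver 4→3: 3={lead,t=1,log=-}
step 6 deliver 3→1: 1={foll,t=1,log=-}
step 7 deliver 1→3: —
step 8 propose(3,'y'): 3={lead,t=1,log=y}
step 9 deliver 3→0: 0={foll,t=1,log=y}
step 10 deliver 0→3: —
step 11 deliver 1→3: —
step 12 timeout(4): 4={cand,t=2,log=-}
step 13 deliver 3→4: —
step 14 deliver 3→4: —
step 15 deliver 4→0: 0={foll,t=2,log=y}
step 16 deliver 4→0: —
step 17 deliver 0→1: —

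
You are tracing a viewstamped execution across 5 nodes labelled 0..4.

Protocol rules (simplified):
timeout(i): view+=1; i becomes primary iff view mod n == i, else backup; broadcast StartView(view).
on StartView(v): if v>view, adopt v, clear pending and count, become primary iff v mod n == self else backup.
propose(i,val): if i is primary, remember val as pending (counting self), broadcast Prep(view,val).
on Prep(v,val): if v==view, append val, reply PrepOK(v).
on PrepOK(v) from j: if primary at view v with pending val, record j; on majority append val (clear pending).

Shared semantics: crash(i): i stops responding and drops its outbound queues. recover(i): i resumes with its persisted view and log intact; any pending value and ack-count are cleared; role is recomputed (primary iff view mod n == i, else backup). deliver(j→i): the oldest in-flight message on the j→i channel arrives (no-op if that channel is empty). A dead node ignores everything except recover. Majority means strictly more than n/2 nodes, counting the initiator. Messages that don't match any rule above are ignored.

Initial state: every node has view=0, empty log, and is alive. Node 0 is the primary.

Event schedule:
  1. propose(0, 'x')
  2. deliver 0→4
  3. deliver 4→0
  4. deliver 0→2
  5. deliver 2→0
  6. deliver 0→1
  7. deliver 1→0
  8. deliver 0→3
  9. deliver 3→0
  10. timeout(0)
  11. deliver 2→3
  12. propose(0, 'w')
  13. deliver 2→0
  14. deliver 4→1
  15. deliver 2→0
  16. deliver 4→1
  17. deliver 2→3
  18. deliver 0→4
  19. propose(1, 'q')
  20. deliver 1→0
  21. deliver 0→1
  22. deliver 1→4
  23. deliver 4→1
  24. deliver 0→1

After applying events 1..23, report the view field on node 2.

after 1 — propose(0,'x'): ·
after 2 — deliver 0→4: n4:back/v0/[x]
after 3 — deliver 4→0: ·
after 4 — deliver 0→2: n2:back/v0/[x]
after 5 — deliver 2→0: n0:prim/v0/[x]
after 6 — deliver 0→1: n1:back/v0/[x]
after 7 — deliver 1→0: ·
after 8 — deliver 0→3: n3:back/v0/[x]
after 9 — deliver 3→0: ·
after 10 — timeout(0): n0:back/v1/[x]
after 11 — deliver 2→3: ·
after 12 — propose(0,'w'): ·
after 13 — deliver 2→0: ·
after 14 — deliver 4→1: ·
after 15 — deliver 2→0: ·
after 16 — deliver 4→1: ·
after 17 — deliver 2→3: ·
after 18 — deliver 0→4: n4:back/v1/[x]
after 19 — propose(1,'q'): ·
after 20 — deliver 1→0: ·
after 21 — deliver 0→1: n1:prim/v1/[x]
after 22 — deliver 1→4: ·
after 23 — deliver 4→1: ·

0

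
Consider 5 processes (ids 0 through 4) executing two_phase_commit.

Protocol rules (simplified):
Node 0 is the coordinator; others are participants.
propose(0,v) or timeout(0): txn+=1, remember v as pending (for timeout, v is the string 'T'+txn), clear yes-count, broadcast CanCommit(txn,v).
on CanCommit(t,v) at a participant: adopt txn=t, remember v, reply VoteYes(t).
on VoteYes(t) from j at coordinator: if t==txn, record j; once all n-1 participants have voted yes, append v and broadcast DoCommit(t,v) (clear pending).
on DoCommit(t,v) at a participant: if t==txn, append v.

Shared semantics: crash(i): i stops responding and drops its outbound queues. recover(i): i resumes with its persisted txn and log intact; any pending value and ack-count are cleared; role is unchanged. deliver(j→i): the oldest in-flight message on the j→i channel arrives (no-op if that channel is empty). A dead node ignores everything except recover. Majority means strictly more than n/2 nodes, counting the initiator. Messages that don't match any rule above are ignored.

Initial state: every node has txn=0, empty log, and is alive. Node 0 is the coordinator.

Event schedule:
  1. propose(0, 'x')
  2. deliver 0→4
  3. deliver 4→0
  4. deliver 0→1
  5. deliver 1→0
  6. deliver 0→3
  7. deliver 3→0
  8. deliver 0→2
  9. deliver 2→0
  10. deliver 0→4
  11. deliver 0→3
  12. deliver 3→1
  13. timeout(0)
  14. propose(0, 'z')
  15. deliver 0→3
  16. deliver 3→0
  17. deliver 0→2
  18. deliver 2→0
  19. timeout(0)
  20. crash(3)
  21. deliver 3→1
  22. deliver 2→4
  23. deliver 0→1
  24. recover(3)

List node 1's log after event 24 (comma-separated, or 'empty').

x

e1 propose(0,'x'): 0[coor,t=1,-]
e2 deliver 0→4: 4[part,t=1,-]
e3 deliver 4→0: ·
e4 deliver 0→1: 1[part,t=1,-]
e5 deliver 1→0: ·
e6 deliver 0→3: 3[part,t=1,-]
e7 deliver 3→0: ·
e8 deliver 0→2: 2[part,t=1,-]
e9 deliver 2→0: 0[coor,t=1,x]
e10 deliver 0→4: 4[part,t=1,x]
e11 deliver 0→3: 3[part,t=1,x]
e12 deliver 3→1: ·
e13 timeout(0): 0[coor,t=2,x]
e14 propose(0,'z'): 0[coor,t=3,x]
e15 deliver 0→3: 3[part,t=2,x]
e16 deliver 3→0: ·
e17 deliver 0→2: 2[part,t=1,x]
e18 deliver 2→0: ·
e19 timeout(0): 0[coor,t=4,x]
e20 crash(3): 3[✗part,t=2,x]
e21 deliver 3→1: ·
e22 deliver 2→4: ·
e23 deliver 0→1: 1[part,t=1,x]
e24 recover(3): 3[part,t=2,x]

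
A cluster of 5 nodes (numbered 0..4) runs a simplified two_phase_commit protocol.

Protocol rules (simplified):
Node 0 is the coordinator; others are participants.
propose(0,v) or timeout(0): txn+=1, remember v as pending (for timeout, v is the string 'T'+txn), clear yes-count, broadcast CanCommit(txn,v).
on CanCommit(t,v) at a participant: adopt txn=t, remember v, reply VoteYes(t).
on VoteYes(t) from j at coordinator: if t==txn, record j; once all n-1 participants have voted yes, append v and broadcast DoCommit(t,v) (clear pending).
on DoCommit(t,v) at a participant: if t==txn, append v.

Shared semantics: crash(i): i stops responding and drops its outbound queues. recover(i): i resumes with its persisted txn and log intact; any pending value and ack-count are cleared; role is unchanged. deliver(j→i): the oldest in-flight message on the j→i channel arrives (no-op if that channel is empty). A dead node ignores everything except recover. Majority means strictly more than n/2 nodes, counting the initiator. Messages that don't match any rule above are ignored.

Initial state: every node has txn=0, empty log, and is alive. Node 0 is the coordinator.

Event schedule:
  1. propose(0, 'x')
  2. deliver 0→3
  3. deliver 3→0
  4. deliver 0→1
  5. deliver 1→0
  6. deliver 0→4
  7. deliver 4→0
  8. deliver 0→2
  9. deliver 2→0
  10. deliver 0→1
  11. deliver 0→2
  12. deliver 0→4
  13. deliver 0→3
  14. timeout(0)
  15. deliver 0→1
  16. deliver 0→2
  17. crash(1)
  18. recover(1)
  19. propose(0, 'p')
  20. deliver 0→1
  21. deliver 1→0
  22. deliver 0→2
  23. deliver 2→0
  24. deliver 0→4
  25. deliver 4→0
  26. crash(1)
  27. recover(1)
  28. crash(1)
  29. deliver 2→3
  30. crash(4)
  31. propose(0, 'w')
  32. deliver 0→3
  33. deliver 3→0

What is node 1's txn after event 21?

1. propose(0,'x'):  <0:coor t1 ->
2. deliver 0→3:  <3:part t1 ->
3. deliver 3→0:  nop
4. deliver 0→1:  <1:part t1 ->
5. deliver 1→0:  nop
6. deliver 0→4:  <4:part t1 ->
7. deliver 4→0:  nop
8. deliver 0→2:  <2:part t1 ->
9. deliver 2→0:  <0:coor t1 x>
10. deliver 0→1:  <1:part t1 x>
11. deliver 0→2:  <2:part t1 x>
12. deliver 0→4:  <4:part t1 x>
13. deliver 0→3:  <3:part t1 x>
14. timeout(0):  <0:coor t2 x>
15. deliver 0→1:  <1:part t2 x>
16. deliver 0→2:  <2:part t2 x>
17. crash(1):  <1:✗part t2 x>
18. recover(1):  <1:part t2 x>
19. propose(0,'p'):  <0:coor t3 x>
20. deliver 0→1:  <1:part t3 x>
21. deliver 1→0:  nop

3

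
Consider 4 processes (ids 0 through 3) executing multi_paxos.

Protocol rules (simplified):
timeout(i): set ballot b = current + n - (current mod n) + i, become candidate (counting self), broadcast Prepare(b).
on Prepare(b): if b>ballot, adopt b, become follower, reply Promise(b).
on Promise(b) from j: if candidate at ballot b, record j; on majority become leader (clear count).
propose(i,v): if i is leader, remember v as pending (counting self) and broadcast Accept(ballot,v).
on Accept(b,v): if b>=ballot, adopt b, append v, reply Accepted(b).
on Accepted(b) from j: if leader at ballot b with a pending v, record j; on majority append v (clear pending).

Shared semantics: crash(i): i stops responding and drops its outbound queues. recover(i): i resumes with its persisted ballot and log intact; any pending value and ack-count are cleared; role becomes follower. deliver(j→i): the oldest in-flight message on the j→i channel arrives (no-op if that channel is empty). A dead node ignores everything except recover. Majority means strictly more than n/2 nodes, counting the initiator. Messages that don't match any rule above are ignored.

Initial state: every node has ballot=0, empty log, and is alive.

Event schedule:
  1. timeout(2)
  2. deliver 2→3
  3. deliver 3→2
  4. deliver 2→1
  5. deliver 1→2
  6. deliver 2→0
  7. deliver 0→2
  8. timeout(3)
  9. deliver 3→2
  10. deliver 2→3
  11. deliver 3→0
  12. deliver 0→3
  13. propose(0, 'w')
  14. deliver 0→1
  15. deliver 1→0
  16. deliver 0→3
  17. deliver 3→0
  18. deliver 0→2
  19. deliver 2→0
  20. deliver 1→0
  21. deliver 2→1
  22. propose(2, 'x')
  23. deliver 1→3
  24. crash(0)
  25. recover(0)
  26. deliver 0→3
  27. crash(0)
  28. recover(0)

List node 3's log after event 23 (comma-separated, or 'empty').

after 1 — timeout(2): n2:cand/b6/[-]
after 2 — deliver 2→3: n3:foll/b6/[-]
after 3 — deliver 3→2: ·
after 4 — deliver 2→1: n1:foll/b6/[-]
after 5 — deliver 1→2: n2:lead/b6/[-]
after 6 — deliver 2→0: n0:foll/b6/[-]
after 7 — deliver 0→2: ·
after 8 — timeout(3): n3:cand/b11/[-]
after 9 — deliver 3→2: n2:foll/b11/[-]
after 10 — deliver 2→3: ·
after 11 — deliver 3→0: n0:foll/b11/[-]
after 12 — deliver 0→3: n3:lead/b11/[-]
after 13 — propose(0,'w'): ·
after 14 — deliver 0→1: ·
after 15 — deliver 1→0: ·
after 16 — deliver 0→3: ·
after 17 — deliver 3→0: ·
after 18 — deliver 0→2: ·
after 19 — deliver 2→0: ·
after 20 — deliver 1→0: ·
after 21 — deliver 2→1: ·
after 22 — propose(2,'x'): ·
after 23 — deliver 1→3: ·

empty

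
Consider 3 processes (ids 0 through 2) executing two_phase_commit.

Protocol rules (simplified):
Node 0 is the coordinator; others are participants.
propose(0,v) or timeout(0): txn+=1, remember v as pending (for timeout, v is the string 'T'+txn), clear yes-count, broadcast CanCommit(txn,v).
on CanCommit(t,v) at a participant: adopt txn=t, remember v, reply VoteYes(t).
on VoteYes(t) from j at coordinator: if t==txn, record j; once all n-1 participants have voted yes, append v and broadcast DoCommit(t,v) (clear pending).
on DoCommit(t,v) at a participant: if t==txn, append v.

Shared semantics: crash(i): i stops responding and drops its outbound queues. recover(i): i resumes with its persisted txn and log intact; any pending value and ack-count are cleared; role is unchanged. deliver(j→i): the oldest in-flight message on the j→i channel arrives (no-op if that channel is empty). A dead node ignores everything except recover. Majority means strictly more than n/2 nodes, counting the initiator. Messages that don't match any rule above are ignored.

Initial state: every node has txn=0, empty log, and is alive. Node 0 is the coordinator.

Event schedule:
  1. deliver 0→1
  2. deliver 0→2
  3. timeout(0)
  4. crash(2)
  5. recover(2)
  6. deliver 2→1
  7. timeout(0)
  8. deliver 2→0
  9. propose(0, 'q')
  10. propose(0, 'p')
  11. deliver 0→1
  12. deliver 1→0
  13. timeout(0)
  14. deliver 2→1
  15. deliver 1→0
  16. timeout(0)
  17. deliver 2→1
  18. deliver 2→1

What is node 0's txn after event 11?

4

step 1 deliver 0→1: —
step 2 deliver 0→2: —
step 3 timeout(0): 0={coor,t=1,log=-}
step 4 crash(2): 2={✗part,t=0,log=-}
step 5 recover(2): 2={part,t=0,log=-}
step 6 deliver 2→1: —
step 7 timeout(0): 0={coor,t=2,log=-}
step 8 deliver 2→0: —
step 9 propose(0,'q'): 0={coor,t=3,log=-}
step 10 propose(0,'p'): 0={coor,t=4,log=-}
step 11 deliver 0→1: 1={part,t=1,log=-}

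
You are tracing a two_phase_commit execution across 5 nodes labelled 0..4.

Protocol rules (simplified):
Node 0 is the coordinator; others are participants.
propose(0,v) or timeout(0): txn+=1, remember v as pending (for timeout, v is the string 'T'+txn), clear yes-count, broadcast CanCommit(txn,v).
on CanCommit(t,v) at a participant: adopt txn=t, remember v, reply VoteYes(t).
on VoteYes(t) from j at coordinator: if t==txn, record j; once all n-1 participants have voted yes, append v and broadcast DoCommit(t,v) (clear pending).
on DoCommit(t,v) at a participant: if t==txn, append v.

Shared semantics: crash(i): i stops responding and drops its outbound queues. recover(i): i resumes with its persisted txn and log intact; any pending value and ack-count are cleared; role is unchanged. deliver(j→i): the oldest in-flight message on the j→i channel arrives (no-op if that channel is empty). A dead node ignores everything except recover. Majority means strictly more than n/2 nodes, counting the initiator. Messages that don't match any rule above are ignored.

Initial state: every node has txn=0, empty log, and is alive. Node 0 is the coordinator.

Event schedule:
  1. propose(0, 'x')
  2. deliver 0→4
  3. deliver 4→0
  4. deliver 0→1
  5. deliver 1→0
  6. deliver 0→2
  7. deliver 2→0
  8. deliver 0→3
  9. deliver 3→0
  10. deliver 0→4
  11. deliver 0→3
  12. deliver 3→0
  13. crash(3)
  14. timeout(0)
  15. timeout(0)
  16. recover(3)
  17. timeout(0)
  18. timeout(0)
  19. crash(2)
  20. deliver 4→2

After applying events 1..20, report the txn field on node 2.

1

1. propose(0,'x'):  <0:coor t1 ->
2. deliver 0→4:  <4:part t1 ->
3. deliver 4→0:  nop
4. deliver 0→1:  <1:part t1 ->
5. deliver 1→0:  nop
6. deliver 0→2:  <2:part t1 ->
7. deliver 2→0:  nop
8. deliver 0→3:  <3:part t1 ->
9. deliver 3→0:  <0:coor t1 x>
10. deliver 0→4:  <4:part t1 x>
11. deliver 0→3:  <3:part t1 x>
12. deliver 3→0:  nop
13. crash(3):  <3:✗part t1 x>
14. timeout(0):  <0:coor t2 x>
15. timeout(0):  <0:coor t3 x>
16. recover(3):  <3:part t1 x>
17. timeout(0):  <0:coor t4 x>
18. timeout(0):  <0:coor t5 x>
19. crash(2):  <2:✗part t1 ->
20. deliver 4→2:  nop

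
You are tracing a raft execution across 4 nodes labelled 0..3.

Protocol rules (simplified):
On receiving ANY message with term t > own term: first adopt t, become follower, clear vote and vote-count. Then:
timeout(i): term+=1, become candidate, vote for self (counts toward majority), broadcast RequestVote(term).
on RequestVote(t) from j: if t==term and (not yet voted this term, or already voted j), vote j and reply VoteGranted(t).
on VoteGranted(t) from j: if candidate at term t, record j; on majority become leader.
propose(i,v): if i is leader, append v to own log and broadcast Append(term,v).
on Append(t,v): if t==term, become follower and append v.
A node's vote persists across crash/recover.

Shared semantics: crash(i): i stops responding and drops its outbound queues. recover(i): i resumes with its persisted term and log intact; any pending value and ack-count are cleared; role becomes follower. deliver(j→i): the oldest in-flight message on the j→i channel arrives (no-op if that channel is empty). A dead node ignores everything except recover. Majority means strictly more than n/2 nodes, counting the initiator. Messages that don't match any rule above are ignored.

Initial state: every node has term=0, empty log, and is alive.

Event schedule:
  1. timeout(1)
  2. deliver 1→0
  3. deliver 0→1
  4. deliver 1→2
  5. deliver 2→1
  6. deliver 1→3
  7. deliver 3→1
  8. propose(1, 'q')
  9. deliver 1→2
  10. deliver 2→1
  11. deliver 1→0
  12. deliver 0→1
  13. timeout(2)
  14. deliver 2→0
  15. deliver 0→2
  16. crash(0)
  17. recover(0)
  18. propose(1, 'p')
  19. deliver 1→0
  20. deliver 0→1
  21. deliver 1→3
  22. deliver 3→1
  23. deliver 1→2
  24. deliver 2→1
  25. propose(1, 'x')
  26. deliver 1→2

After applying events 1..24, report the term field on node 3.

1

e1 timeout(1): 1[cand,t=1,-]
e2 deliver 1→0: 0[foll,t=1,-]
e3 deliver 0→1: ·
e4 deliver 1→2: 2[foll,t=1,-]
e5 deliver 2→1: 1[lead,t=1,-]
e6 deliver 1→3: 3[foll,t=1,-]
e7 deliver 3→1: ·
e8 propose(1,'q'): 1[lead,t=1,q]
e9 deliver 1→2: 2[foll,t=1,q]
e10 deliver 2→1: ·
e11 deliver 1→0: 0[foll,t=1,q]
e12 deliver 0→1: ·
e13 timeout(2): 2[cand,t=2,q]
e14 deliver 2→0: 0[foll,t=2,q]
e15 deliver 0→2: ·
e16 crash(0): 0[✗foll,t=2,q]
e17 recover(0): 0[foll,t=2,q]
e18 propose(1,'p'): 1[lead,t=1,q,p]
e19 deliver 1→0: ·
e20 deliver 0→1: ·
e21 deliver 1→3: 3[foll,t=1,q]
e22 deliver 3→1: ·
e23 deliver 1→2: ·
e24 deliver 2→1: 1[foll,t=2,q,p]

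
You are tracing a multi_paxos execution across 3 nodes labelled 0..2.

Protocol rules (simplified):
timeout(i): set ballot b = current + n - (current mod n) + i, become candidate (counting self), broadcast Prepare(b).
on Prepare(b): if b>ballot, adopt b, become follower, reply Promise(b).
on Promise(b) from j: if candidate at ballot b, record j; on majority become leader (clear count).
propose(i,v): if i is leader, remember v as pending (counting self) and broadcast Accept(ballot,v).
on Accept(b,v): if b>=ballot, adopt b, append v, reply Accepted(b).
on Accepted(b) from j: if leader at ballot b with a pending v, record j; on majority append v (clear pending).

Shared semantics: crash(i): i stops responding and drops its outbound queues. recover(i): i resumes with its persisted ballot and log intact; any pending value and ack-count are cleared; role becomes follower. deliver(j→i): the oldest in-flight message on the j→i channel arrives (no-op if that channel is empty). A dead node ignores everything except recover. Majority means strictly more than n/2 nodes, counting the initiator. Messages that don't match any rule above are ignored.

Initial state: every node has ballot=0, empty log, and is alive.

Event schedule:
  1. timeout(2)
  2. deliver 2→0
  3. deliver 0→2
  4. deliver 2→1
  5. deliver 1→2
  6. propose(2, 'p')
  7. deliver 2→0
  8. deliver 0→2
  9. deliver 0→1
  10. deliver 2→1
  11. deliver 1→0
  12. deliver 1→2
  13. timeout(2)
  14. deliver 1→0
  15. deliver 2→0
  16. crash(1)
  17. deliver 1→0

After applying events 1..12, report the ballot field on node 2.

step 1 timeout(2): 2={cand,b=5,log=-}
step 2 deliver 2→0: 0={foll,b=5,log=-}
step 3 deliver 0→2: 2={lead,b=5,log=-}
step 4 deliver 2→1: 1={foll,b=5,log=-}
step 5 deliver 1→2: —
step 6 propose(2,'p'): —
step 7 deliver 2→0: 0={foll,b=5,log=p}
step 8 deliver 0→2: 2={lead,b=5,log=p}
step 9 deliver 0→1: —
step 10 deliver 2→1: 1={foll,b=5,log=p}
step 11 deliver 1→0: —
step 12 deliver 1→2: —

5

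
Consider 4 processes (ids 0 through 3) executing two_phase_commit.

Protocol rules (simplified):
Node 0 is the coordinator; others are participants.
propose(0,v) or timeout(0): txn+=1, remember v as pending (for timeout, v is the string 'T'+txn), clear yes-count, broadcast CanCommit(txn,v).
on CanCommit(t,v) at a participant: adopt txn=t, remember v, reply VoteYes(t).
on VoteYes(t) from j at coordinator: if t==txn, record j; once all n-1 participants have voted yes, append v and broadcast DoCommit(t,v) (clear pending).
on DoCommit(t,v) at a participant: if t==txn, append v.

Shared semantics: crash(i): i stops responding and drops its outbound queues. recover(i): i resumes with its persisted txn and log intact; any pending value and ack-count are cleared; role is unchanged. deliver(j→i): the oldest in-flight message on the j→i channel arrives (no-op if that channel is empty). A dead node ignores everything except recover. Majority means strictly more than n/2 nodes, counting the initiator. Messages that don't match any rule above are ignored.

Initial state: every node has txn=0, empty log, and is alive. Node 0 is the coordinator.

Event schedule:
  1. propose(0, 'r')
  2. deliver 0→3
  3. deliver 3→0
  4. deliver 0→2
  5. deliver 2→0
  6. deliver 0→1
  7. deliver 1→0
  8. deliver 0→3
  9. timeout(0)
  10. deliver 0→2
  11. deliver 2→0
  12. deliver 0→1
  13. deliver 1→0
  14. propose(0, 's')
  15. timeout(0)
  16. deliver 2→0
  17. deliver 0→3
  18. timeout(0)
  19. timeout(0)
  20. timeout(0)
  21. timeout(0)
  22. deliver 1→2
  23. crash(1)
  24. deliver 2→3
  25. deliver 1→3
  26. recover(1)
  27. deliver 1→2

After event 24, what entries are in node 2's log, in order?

1. propose(0,'r'):  <0:coor t1 ->
2. deliver 0→3:  <3:part t1 ->
3. deliver 3→0:  nop
4. deliver 0→2:  <2:part t1 ->
5. deliver 2→0:  nop
6. deliver 0→1:  <1:part t1 ->
7. deliver 1→0:  <0:coor t1 r>
8. deliver 0→3:  <3:part t1 r>
9. timeout(0):  <0:coor t2 r>
10. deliver 0→2:  <2:part t1 r>
11. deliver 2→0:  nop
12. deliver 0→1:  <1:part t1 r>
13. deliver 1→0:  nop
14. propose(0,'s'):  <0:coor t3 r>
15. timeout(0):  <0:coor t4 r>
16. deliver 2→0:  nop
17. deliver 0→3:  <3:part t2 r>
18. timeout(0):  <0:coor t5 r>
19. timeout(0):  <0:coor t6 r>
20. timeout(0):  <0:coor t7 r>
21. timeout(0):  <0:coor t8 r>
22. deliver 1→2:  nop
23. crash(1):  <1:✗part t1 r>
24. deliver 2→3:  nop

r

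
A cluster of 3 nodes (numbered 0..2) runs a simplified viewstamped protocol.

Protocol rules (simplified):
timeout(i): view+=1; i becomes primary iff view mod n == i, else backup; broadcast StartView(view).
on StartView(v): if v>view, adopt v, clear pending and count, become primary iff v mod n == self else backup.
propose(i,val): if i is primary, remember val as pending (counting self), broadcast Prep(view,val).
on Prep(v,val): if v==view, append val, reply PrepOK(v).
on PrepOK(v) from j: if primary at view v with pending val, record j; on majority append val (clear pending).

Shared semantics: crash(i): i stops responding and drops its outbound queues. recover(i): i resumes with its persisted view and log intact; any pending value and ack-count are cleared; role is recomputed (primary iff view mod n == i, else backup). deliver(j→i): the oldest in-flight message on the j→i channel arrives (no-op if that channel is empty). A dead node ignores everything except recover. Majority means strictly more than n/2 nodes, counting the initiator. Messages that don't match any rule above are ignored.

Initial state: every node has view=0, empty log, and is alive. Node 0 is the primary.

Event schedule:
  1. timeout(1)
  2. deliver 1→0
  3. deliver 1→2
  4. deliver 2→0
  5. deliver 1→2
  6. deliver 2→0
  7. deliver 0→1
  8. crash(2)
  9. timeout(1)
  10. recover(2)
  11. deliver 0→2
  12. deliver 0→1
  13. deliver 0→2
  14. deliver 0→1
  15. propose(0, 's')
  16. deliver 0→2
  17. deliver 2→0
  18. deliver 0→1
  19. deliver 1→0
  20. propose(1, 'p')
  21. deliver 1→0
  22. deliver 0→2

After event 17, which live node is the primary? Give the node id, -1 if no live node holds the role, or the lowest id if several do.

e1 timeout(1): 1[prim,v=1,-]
e2 deliver 1→0: 0[back,v=1,-]
e3 deliver 1→2: 2[back,v=1,-]
e4 deliver 2→0: ·
e5 deliver 1→2: ·
e6 deliver 2→0: ·
e7 deliver 0→1: ·
e8 crash(2): 2[✗back,v=1,-]
e9 timeout(1): 1[back,v=2,-]
e10 recover(2): 2[back,v=1,-]
e11 deliver 0→2: ·
e12 deliver 0→1: ·
e13 deliver 0→2: ·
e14 deliver 0→1: ·
e15 propose(0,'s'): ·
e16 deliver 0→2: ·
e17 deliver 2→0: ·

-1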